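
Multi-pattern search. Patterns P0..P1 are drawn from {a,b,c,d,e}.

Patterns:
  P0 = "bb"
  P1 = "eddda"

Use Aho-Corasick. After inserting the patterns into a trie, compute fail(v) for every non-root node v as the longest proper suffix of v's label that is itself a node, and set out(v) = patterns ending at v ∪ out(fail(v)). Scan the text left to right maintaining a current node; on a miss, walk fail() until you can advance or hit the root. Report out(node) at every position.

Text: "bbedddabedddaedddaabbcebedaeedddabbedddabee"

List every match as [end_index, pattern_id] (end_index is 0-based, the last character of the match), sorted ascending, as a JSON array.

Build:
Trie nodes:
  0='ε' goto b→1 e→3
  1='b' goto b→2
  2='bb' goto ·  [P0 ends]
  3='e' goto d→4
  4='ed' goto d→5
  5='edd' goto d→6
  6='eddd' goto a→7
  7='eddda' goto ·  [P1 ends]

BFS fail/out derivation:
  fail(1) 'b': from fail(0)=0 chase 'b': 0 ⇒ 0;  out=∅∪out(0)=∅
  fail(3) 'e': from fail(0)=0 chase 'e': 0 ⇒ 0;  out=∅∪out(0)=∅
  fail(2) 'bb': from fail(1)=0 chase 'b': 0 ⇒ 1;  out={0}∪out(1)={0}
  fail(4) 'ed': from fail(3)=0 chase 'd': 0 ⇒ 0;  out=∅∪out(0)=∅
  fail(5) 'edd': from fail(4)=0 chase 'd': 0 ⇒ 0;  out=∅∪out(0)=∅
  fail(6) 'eddd': from fail(5)=0 chase 'd': 0 ⇒ 0;  out=∅∪out(0)=∅
  fail(7) 'eddda': from fail(6)=0 chase 'a': 0 ⇒ 0;  out={1}∪out(0)={1}

Run:
pos 0 'b': at 1
pos 1 'b': at 2  → match P0@[0:1]
pos 2 'e': at 3 ·f
pos 3 'd': at 4
pos 4 'd': at 5
pos 5 'd': at 6
pos 6 'a': at 7  → match P1@[2:6]
pos 7 'b': at 1 ·f
pos 8 'e': at 3 ·f
pos 9 'd': at 4
pos 10 'd': at 5
pos 11 'd': at 6
pos 12 'a': at 7  → match P1@[8:12]
pos 13 'e': at 3 ·f
pos 14 'd': at 4
pos 15 'd': at 5
pos 16 'd': at 6
pos 17 'a': at 7  → match P1@[13:17]
pos 18 'a': at 0 ·f
pos 19 'b': at 1
pos 20 'b': at 2  → match P0@[19:20]
pos 21 'c': at 0 ·f
pos 22 'e': at 3
pos 23 'b': at 1 ·f
pos 24 'e': at 3 ·f
pos 25 'd': at 4
pos 26 'a': at 0 ·f
pos 27 'e': at 3
pos 28 'e': at 3 ·f
pos 29 'd': at 4
pos 30 'd': at 5
pos 31 'd': at 6
pos 32 'a': at 7  → match P1@[28:32]
pos 33 'b': at 1 ·f
pos 34 'b': at 2  → match P0@[33:34]
pos 35 'e': at 3 ·f
pos 36 'd': at 4
pos 37 'd': at 5
pos 38 'd': at 6
pos 39 'a': at 7  → match P1@[35:39]
pos 40 'b': at 1 ·f
pos 41 'e': at 3 ·f
pos 42 'e': at 3 ·f

All matches (sorted): [[1,0],[6,1],[12,1],[17,1],[20,0],[32,1],[34,0],[39,1]]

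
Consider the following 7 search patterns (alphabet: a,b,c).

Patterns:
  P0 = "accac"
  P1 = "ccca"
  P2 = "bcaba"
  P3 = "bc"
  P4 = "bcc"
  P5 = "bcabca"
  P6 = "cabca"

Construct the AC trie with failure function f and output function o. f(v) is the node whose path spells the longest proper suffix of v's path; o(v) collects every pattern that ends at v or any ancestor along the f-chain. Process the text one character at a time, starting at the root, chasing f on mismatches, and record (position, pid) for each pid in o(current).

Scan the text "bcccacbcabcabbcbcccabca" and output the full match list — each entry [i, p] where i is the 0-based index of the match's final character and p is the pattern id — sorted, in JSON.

Construct AC machine:
Trie (insert patterns):
  n0 'ε': a→1 b→10 c→6
  n1 'a': c→2
  n2 'ac': c→3
  n3 'acc': a→4
  n4 'acca': c→5
  n5 'accac': ·  [P0 ends]
  n6 'c': a→18 c→7
  n7 'cc': c→8
  n8 'ccc': a→9
  n9 'ccca': ·  [P1 ends]
  n10 'b': c→11
  n11 'bc': a→12 c→15  [P3 ends]
  n12 'bca': b→13
  n13 'bcab': a→14 c→16
  n14 'bcaba': ·  [P2 ends]
  n15 'bcc': ·  [P4 ends]
  n16 'bcabc': a→17
  n17 'bcabca': ·  [P5 ends]
  n18 'ca': b→19
  n19 'cab': c→20
  n20 'cabc': a→21
  n21 'cabca': ·  [P6 ends]

Failure links (BFS by depth):
  n1('a'): parent n0 fail=0; on 'a' 0 → fail=0;  out ∅∪∅=∅
  n6('c'): parent n0 fail=0; on 'c' 0 → fail=0;  out ∅∪∅=∅
  n10('b'): parent n0 fail=0; on 'b' 0 → fail=0;  out ∅∪∅=∅
  n2('ac'): parent n1 fail=0; on 'c' 0 → fail=6;  out ∅∪∅=∅
  n7('cc'): parent n6 fail=0; on 'c' 0 → fail=6;  out ∅∪∅=∅
  n11('bc'): parent n10 fail=0; on 'c' 0 → fail=6;  out {3}∪∅={3}
  n18('ca'): parent n6 fail=0; on 'a' 0 → fail=1;  out ∅∪∅=∅
  n3('acc'): parent n2 fail=6; on 'c' 6 → fail=7;  out ∅∪∅=∅
  n8('ccc'): parent n7 fail=6; on 'c' 6 → fail=7;  out ∅∪∅=∅
  n12('bca'): parent n11 fail=6; on 'a' 6 → fail=18;  out ∅∪∅=∅
  n15('bcc'): parent n11 fail=6; on 'c' 6 → fail=7;  out {4}∪∅={4}
  n19('cab'): parent n18 fail=1; on 'b' 1→0 → fail=10;  out ∅∪∅=∅
  n4('acca'): parent n3 fail=7; on 'a' 7→6 → fail=18;  out ∅∪∅=∅
  n9('ccca'): parent n8 fail=7; on 'a' 7→6 → fail=18;  out {1}∪∅={1}
  n13('bcab'): parent n12 fail=18; on 'b' 18 → fail=19;  out ∅∪∅=∅
  n20('cabc'): parent n19 fail=10; on 'c' 10 → fail=11;  out ∅∪{3}={3}
  n5('accac'): parent n4 fail=18; on 'c' 18→1 → fail=2;  out {0}∪∅={0}
  n14('bcaba'): parent n13 fail=19; on 'a' 19→10→0 → fail=1;  out {2}∪∅={2}
  n16('bcabc'): parent n13 fail=19; on 'c' 19 → fail=20;  out ∅∪{3}={3}
  n21('cabca'): parent n20 fail=11; on 'a' 11 → fail=12;  out {6}∪∅={6}
  n17('bcabca'): parent n16 fail=20; on 'a' 20 → fail=21;  out {5}∪{6}={5,6}

Text stream:
i=0 'b': node 0→10
i=1 'c': node 10→11  → match P3@[0:1]
i=2 'c': node 11→15  → match P4@[0:2]
i=3 'c': node 15→8 (fail-walked)
i=4 'a': node 8→9  → match P1@[1:4]
i=5 'c': node 9→2 (fail-walked)
i=6 'b': node 2→10 (fail-walked)
i=7 'c': node 10→11  → match P3@[6:7]
i=8 'a': node 11→12
i=9 'b': node 12→13
i=10 'c': node 13→16  → match P3@[9:10]
i=11 'a': node 16→17  → match P5@[6:11],P6@[7:11]
i=12 'b': node 17→13 (fail-walked)
i=13 'b': node 13→10 (fail-walked)
i=14 'c': node 10→11  → match P3@[13:14]
i=15 'b': node 11→10 (fail-walked)
i=16 'c': node 10→11  → match P3@[15:16]
i=17 'c': node 11→15  → match P4@[15:17]
i=18 'c': node 15→8 (fail-walked)
i=19 'a': node 8→9  → match P1@[16:19]
i=20 'b': node 9→19 (fail-walked)
i=21 'c': node 19→20  → match P3@[20:21]
i=22 'a': node 20→21  → match P6@[18:22]

Matches: [[1,3],[2,4],[4,1],[7,3],[10,3],[11,5],[11,6],[14,3],[16,3],[17,4],[19,1],[21,3],[22,6]]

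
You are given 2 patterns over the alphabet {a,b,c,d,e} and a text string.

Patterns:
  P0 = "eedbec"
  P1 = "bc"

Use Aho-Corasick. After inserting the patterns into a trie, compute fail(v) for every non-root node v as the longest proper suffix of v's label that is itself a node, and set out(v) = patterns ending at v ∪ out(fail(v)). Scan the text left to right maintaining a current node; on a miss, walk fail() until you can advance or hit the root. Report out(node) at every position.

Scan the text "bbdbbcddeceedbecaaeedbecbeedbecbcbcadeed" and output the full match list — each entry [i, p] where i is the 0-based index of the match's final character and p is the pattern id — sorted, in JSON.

Construct AC machine:
Trie nodes:
  0='ε' goto b→7 e→1
  1='e' goto e→2
  2='ee' goto d→3
  3='eed' goto b→4
  4='eedb' goto e→5
  5='eedbe' goto c→6
  6='eedbec' goto ·  [P0 ends]
  7='b' goto c→8
  8='bc' goto ·  [P1 ends]

BFS fail/out derivation:
  n1('e'): parent n0 fail=0; on 'e' 0 → fail=0;  out ∅∪∅=∅
  n7('b'): parent n0 fail=0; on 'b' 0 → fail=0;  out ∅∪∅=∅
  n2('ee'): parent n1 fail=0; on 'e' 0 → fail=1;  out ∅∪∅=∅
  n8('bc'): parent n7 fail=0; on 'c' 0 → fail=0;  out {1}∪∅={1}
  n3('eed'): parent n2 fail=1; on 'd' 1→0 → fail=0;  out ∅∪∅=∅
  n4('eedb'): parent n3 fail=0; on 'b' 0 → fail=7;  out ∅∪∅=∅
  n5('eedbe'): parent n4 fail=7; on 'e' 7→0 → fail=1;  out ∅∪∅=∅
  n6('eedbec'): parent n5 fail=1; on 'c' 1→0 → fail=0;  out {0}∪∅={0}

Text stream:
pos 0 'b': at 7
pos 1 'b': at 7 (via fail)
pos 2 'd': at 0 (via fail)
pos 3 'b': at 7
pos 4 'b': at 7 (via fail)
pos 5 'c': at 8  → match P1@[4:5]
pos 6 'd': at 0 (via fail)
pos 7 'd': at 0
pos 8 'e': at 1
pos 9 'c': at 0 (via fail)
pos 10 'e': at 1
pos 11 'e': at 2
pos 12 'd': at 3
pos 13 'b': at 4
pos 14 'e': at 5
pos 15 'c': at 6  → match P0@[10:15]
pos 16 'a': at 0 (via fail)
pos 17 'a': at 0
pos 18 'e': at 1
pos 19 'e': at 2
pos 20 'd': at 3
pos 21 'b': at 4
pos 22 'e': at 5
pos 23 'c': at 6  → match P0@[18:23]
pos 24 'b': at 7 (via fail)
pos 25 'e': at 1 (via fail)
pos 26 'e': at 2
pos 27 'd': at 3
pos 28 'b': at 4
pos 29 'e': at 5
pos 30 'c': at 6  → match P0@[25:30]
pos 31 'b': at 7 (via fail)
pos 32 'c': at 8  → match P1@[31:32]
pos 33 'b': at 7 (via fail)
pos 34 'c': at 8  → match P1@[33:34]
pos 35 'a': at 0 (via fail)
pos 36 'd': at 0
pos 37 'e': at 1
pos 38 'e': at 2
pos 39 'd': at 3

Result: [[5,1],[15,0],[23,0],[30,0],[32,1],[34,1]]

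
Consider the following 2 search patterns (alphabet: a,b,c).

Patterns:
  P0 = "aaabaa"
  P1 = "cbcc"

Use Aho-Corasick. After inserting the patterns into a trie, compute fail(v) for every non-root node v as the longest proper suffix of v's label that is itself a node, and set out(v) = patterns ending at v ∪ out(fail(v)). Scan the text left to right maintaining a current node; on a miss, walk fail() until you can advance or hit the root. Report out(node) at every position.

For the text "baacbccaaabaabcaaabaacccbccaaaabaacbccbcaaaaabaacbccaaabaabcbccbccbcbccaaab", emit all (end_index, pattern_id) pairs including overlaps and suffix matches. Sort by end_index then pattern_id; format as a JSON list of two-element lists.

Construct AC machine:
Trie (insert patterns):
  0='ε' goto a→1 c→7
  1='a' goto a→2
  2='aa' goto a→3
  3='aaa' goto b→4
  4='aaab' goto a→5
  5='aaaba' goto a→6
  6='aaabaa' goto ·  [P0 ends]
  7='c' goto b→8
  8='cb' goto c→9
  9='cbc' goto c→10
  10='cbcc' goto ·  [P1 ends]

BFS fail/out derivation:
  fail(1) 'a': from fail(0)=0 chase 'a': 0 ⇒ 0;  out=∅∪out(0)=∅
  fail(7) 'c': from fail(0)=0 chase 'c': 0 ⇒ 0;  out=∅∪out(0)=∅
  fail(2) 'aa': from fail(1)=0 chase 'a': 0 ⇒ 1;  out=∅∪out(1)=∅
  fail(8) 'cb': from fail(7)=0 chase 'b': 0 ⇒ 0;  out=∅∪out(0)=∅
  fail(3) 'aaa': from fail(2)=1 chase 'a': 1 ⇒ 2;  out=∅∪out(2)=∅
  fail(9) 'cbc': from fail(8)=0 chase 'c': 0 ⇒ 7;  out=∅∪out(7)=∅
  fail(4) 'aaab': from fail(3)=2 chase 'b': 2→1→0 ⇒ 0;  out=∅∪out(0)=∅
  fail(10) 'cbcc': from fail(9)=7 chase 'c': 7→0 ⇒ 7;  out={1}∪out(7)={1}
  fail(5) 'aaaba': from fail(4)=0 chase 'a': 0 ⇒ 1;  out=∅∪out(1)=∅
  fail(6) 'aaabaa': from fail(5)=1 chase 'a': 1 ⇒ 2;  out={0}∪out(2)={0}

Text stream:
i=0 'b': node 0→0
i=1 'a': node 0→1
i=2 'a': node 1→2
i=3 'c': node 2→7 (via fail)
i=4 'b': node 7→8
i=5 'c': node 8→9
i=6 'c': node 9→10  ** P1@[3:6]
i=7 'a': node 10→1 (via fail)
i=8 'a': node 1→2
i=9 'a': node 2→3
i=10 'b': node 3→4
i=11 'a': node 4→5
i=12 'a': node 5→6  ** P0@[7:12]
i=13 'b': node 6→0 (via fail)
i=14 'c': node 0→7
i=15 'a': node 7→1 (via fail)
i=16 'a': node 1→2
i=17 'a': node 2→3
i=18 'b': node 3→4
i=19 'a': node 4→5
i=20 'a': node 5→6  ** P0@[15:20]
i=21 'c': node 6→7 (via fail)
i=22 'c': node 7→7 (via fail)
i=23 'c': node 7→7 (via fail)
i=24 'b': node 7→8
i=25 'c': node 8→9
i=26 'c': node 9→10  ** P1@[23:26]
i=27 'a': node 10→1 (via fail)
i=28 'a': node 1→2
i=29 'a': node 2→3
i=30 'a': node 3→3 (via fail)
i=31 'b': node 3→4
i=32 'a': node 4→5
i=33 'a': node 5→6  ** P0@[28:33]
i=34 'c': node 6→7 (via fail)
i=35 'b': node 7→8
i=36 'c': node 8→9
i=37 'c': node 9→10  ** P1@[34:37]
i=38 'b': node 10→8 (via fail)
i=39 'c': node 8→9
i=40 'a': node 9→1 (via fail)
i=41 'a': node 1→2
i=42 'a': node 2→3
i=43 'a': node 3→3 (via fail)
i=44 'a': node 3→3 (via fail)
i=45 'b': node 3→4
i=46 'a': node 4→5
i=47 'a': node 5→6  ** P0@[42:47]
i=48 'c': node 6→7 (via fail)
i=49 'b': node 7→8
i=50 'c': node 8→9
i=51 'c': node 9→10  ** P1@[48:51]
i=52 'a': node 10→1 (via fail)
i=53 'a': node 1→2
i=54 'a': node 2→3
i=55 'b': node 3→4
i=56 'a': node 4→5
i=57 'a': node 5→6  ** P0@[52:57]
i=58 'b': node 6→0 (via fail)
i=59 'c': node 0→7
i=60 'b': node 7→8
i=61 'c': node 8→9
i=62 'c': node 9→10  ** P1@[59:62]
i=63 'b': node 10→8 (via fail)
i=64 'c': node 8→9
i=65 'c': node 9→10  ** P1@[62:65]
i=66 'b': node 10→8 (via fail)
i=67 'c': node 8→9
i=68 'b': node 9→8 (via fail)
i=69 'c': node 8→9
i=70 'c': node 9→10  ** P1@[67:70]
i=71 'a': node 10→1 (via fail)
i=72 'a': node 1→2
i=73 'a': node 2→3
i=74 'b': node 3→4

Result: [[6,1],[12,0],[20,0],[26,1],[33,0],[37,1],[47,0],[51,1],[57,0],[62,1],[65,1],[70,1]]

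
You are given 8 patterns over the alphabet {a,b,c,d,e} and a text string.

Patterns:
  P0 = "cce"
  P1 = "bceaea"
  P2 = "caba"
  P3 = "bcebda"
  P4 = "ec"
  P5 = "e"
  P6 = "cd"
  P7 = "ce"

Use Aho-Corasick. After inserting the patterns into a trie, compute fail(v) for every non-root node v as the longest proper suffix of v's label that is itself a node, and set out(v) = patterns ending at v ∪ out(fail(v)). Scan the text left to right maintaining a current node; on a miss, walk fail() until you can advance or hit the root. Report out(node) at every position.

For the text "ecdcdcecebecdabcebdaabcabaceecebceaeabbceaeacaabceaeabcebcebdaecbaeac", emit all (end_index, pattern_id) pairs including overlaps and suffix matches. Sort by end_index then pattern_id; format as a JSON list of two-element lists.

Construct AC machine:
Trie (insert patterns):
  0='ε' goto b→4 c→1 e→16
  1='c' goto a→10 c→2 d→18 e→19
  2='cc' goto e→3
  3='cce' goto ·  ←P0
  4='b' goto c→5
  5='bc' goto e→6
  6='bce' goto a→7 b→13
  7='bcea' goto e→8
  8='bceae' goto a→9
  9='bceaea' goto ·  ←P1
  10='ca' goto b→11
  11='cab' goto a→12
  12='caba' goto ·  ←P2
  13='bceb' goto d→14
  14='bcebd' goto a→15
  15='bcebda' goto ·  ←P3
  16='e' goto c→17  ←P5
  17='ec' goto ·  ←P4
  18='cd' goto ·  ←P6
  19='ce' goto ·  ←P7

Failure links (BFS by depth):
  fail(1) 'c': from fail(0)=0 chase 'c': 0 ⇒ 0;  out=∅∪out(0)=∅
  fail(4) 'b': from fail(0)=0 chase 'b': 0 ⇒ 0;  out=∅∪out(0)=∅
  fail(16) 'e': from fail(0)=0 chase 'e': 0 ⇒ 0;  out={5}∪out(0)={5}
  fail(2) 'cc': from fail(1)=0 chase 'c': 0 ⇒ 1;  out=∅∪out(1)=∅
  fail(5) 'bc': from fail(4)=0 chase 'c': 0 ⇒ 1;  out=∅∪out(1)=∅
  fail(10) 'ca': from fail(1)=0 chase 'a': 0 ⇒ 0;  out=∅∪out(0)=∅
  fail(17) 'ec': from fail(16)=0 chase 'c': 0 ⇒ 1;  out={4}∪out(1)={4}
  fail(18) 'cd': from fail(1)=0 chase 'd': 0 ⇒ 0;  out={6}∪out(0)={6}
  fail(19) 'ce': from fail(1)=0 chase 'e': 0 ⇒ 16;  out={7}∪out(16)={5,7}
  fail(3) 'cce': from fail(2)=1 chase 'e': 1 ⇒ 19;  out={0}∪out(19)={0,5,7}
  fail(6) 'bce': from fail(5)=1 chase 'e': 1 ⇒ 19;  out=∅∪out(19)={5,7}
  fail(11) 'cab': from fail(10)=0 chase 'b': 0 ⇒ 4;  out=∅∪out(4)=∅
  fail(7) 'bcea': from fail(6)=19 chase 'a': 19→16→0 ⇒ 0;  out=∅∪out(0)=∅
  fail(12) 'caba': from fail(11)=4 chase 'a': 4→0 ⇒ 0;  out={2}∪out(0)={2}
  fail(13) 'bceb': from fail(6)=19 chase 'b': 19→16→0 ⇒ 4;  out=∅∪out(4)=∅
  fail(8) 'bceae': from fail(7)=0 chase 'e': 0 ⇒ 16;  out=∅∪out(16)={5}
  fail(14) 'bcebd': from fail(13)=4 chase 'd': 4→0 ⇒ 0;  out=∅∪out(0)=∅
  fail(9) 'bceaea': from fail(8)=16 chase 'a': 16→0 ⇒ 0;  out={1}∪out(0)={1}
  fail(15) 'bcebda': from fail(14)=0 chase 'a': 0 ⇒ 0;  out={3}∪out(0)={3}

Text stream:
pos 0 'e': at 16  emit P5@[0:0]
pos 1 'c': at 17  emit P4@[0:1]
pos 2 'd': at 18 (via fail)  emit P6@[1:2]
pos 3 'c': at 1 (via fail)
pos 4 'd': at 18  emit P6@[3:4]
pos 5 'c': at 1 (via fail)
pos 6 'e': at 19  emit P5@[6:6],P7@[5:6]
pos 7 'c': at 17 (via fail)  emit P4@[6:7]
pos 8 'e': at 19 (via fail)  emit P5@[8:8],P7@[7:8]
pos 9 'b': at 4 (via fail)
pos 10 'e': at 16 (via fail)  emit P5@[10:10]
pos 11 'c': at 17  emit P4@[10:11]
pos 12 'd': at 18 (via fail)  emit P6@[11:12]
pos 13 'a': at 0 (via fail)
pos 14 'b': at 4
pos 15 'c': at 5
pos 16 'e': at 6  emit P5@[16:16],P7@[15:16]
pos 17 'b': at 13
pos 18 'd': at 14
pos 19 'a': at 15  emit P3@[14:19]
pos 20 'a': at 0 (via fail)
pos 21 'b': at 4
pos 22 'c': at 5
pos 23 'a': at 10 (via fail)
pos 24 'b': at 11
pos 25 'a': at 12  emit P2@[22:25]
pos 26 'c': at 1 (via fail)
pos 27 'e': at 19  emit P5@[27:27],P7@[26:27]
pos 28 'e': at 16 (via fail)  emit P5@[28:28]
pos 29 'c': at 17  emit P4@[28:29]
pos 30 'e': at 19 (via fail)  emit P5@[30:30],P7@[29:30]
pos 31 'b': at 4 (via fail)
pos 32 'c': at 5
pos 33 'e': at 6  emit P5@[33:33],P7@[32:33]
pos 34 'a': at 7
pos 35 'e': at 8  emit P5@[35:35]
pos 36 'a': at 9  emit P1@[31:36]
pos 37 'b': at 4 (via fail)
pos 38 'b': at 4 (via fail)
pos 39 'c': at 5
pos 40 'e': at 6  emit P5@[40:40],P7@[39:40]
pos 41 'a': at 7
pos 42 'e': at 8  emit P5@[42:42]
pos 43 'a': at 9  emit P1@[38:43]
pos 44 'c': at 1 (via fail)
pos 45 'a': at 10
pos 46 'a': at 0 (via fail)
pos 47 'b': at 4
pos 48 'c': at 5
pos 49 'e': at 6  emit P5@[49:49],P7@[48:49]
pos 50 'a': at 7
pos 51 'e': at 8  emit P5@[51:51]
pos 52 'a': at 9  emit P1@[47:52]
pos 53 'b': at 4 (via fail)
pos 54 'c': at 5
pos 55 'e': at 6  emit P5@[55:55],P7@[54:55]
pos 56 'b': at 13
pos 57 'c': at 5 (via fail)
pos 58 'e': at 6  emit P5@[58:58],P7@[57:58]
pos 59 'b': at 13
pos 60 'd': at 14
pos 61 'a': at 15  emit P3@[56:61]
pos 62 'e': at 16 (via fail)  emit P5@[62:62]
pos 63 'c': at 17  emit P4@[62:63]
pos 64 'b': at 4 (via fail)
pos 65 'a': at 0 (via fail)
pos 66 'e': at 16  emit P5@[66:66]
pos 67 'a': at 0 (via fail)
pos 68 'c': at 1

Result: [[0,5],[1,4],[2,6],[4,6],[6,5],[6,7],[7,4],[8,5],[8,7],[10,5],[11,4],[12,6],[16,5],[16,7],[19,3],[25,2],[27,5],[27,7],[28,5],[29,4],[30,5],[30,7],[33,5],[33,7],[35,5],[36,1],[40,5],[40,7],[42,5],[43,1],[49,5],[49,7],[51,5],[52,1],[55,5],[55,7],[58,5],[58,7],[61,3],[62,5],[63,4],[66,5]]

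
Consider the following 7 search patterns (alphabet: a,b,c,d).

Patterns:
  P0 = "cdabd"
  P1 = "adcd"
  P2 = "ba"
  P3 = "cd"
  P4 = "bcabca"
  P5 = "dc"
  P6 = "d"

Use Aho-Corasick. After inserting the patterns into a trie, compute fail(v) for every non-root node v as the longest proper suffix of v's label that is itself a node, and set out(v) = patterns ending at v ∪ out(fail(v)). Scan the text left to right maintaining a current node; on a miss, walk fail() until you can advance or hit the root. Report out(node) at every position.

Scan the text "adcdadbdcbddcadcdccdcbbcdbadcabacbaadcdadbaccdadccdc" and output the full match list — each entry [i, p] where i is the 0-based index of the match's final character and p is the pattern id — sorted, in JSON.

Build:
Trie nodes:
  0='ε' goto a→6 b→10 c→1 d→17
  1='c' goto d→2
  2='cd' goto a→3  ←P3
  3='cda' goto b→4
  4='cdab' goto d→5
  5='cdabd' goto ·  ←P0
  6='a' goto d→7
  7='ad' goto c→8
  8='adc' goto d→9
  9='adcd' goto ·  ←P1
  10='b' goto a→11 c→12
  11='ba' goto ·  ←P2
  12='bc' goto a→13
  13='bca' goto b→14
  14='bcab' goto c→15
  15='bcabc' goto a→16
  16='bcabca' goto ·  ←P4
  17='d' goto c→18  ←P6
  18='dc' goto ·  ←P5

BFS fail/out derivation:
  fail(1) 'c': from fail(0)=0 chase 'c': 0 ⇒ 0;  out=∅∪out(0)=∅
  fail(6) 'a': from fail(0)=0 chase 'a': 0 ⇒ 0;  out=∅∪out(0)=∅
  fail(10) 'b': from fail(0)=0 chase 'b': 0 ⇒ 0;  out=∅∪out(0)=∅
  fail(17) 'd': from fail(0)=0 chase 'd': 0 ⇒ 0;  out={6}∪out(0)={6}
  fail(2) 'cd': from fail(1)=0 chase 'd': 0 ⇒ 17;  out={3}∪out(17)={3,6}
  fail(7) 'ad': from fail(6)=0 chase 'd': 0 ⇒ 17;  out=∅∪out(17)={6}
  fail(11) 'ba': from fail(10)=0 chase 'a': 0 ⇒ 6;  out={2}∪out(6)={2}
  fail(12) 'bc': from fail(10)=0 chase 'c': 0 ⇒ 1;  out=∅∪out(1)=∅
  fail(18) 'dc': from fail(17)=0 chase 'c': 0 ⇒ 1;  out={5}∪out(1)={5}
  fail(3) 'cda': from fail(2)=17 chase 'a': 17→0 ⇒ 6;  out=∅∪out(6)=∅
  fail(8) 'adc': from fail(7)=17 chase 'c': 17 ⇒ 18;  out=∅∪out(18)={5}
  fail(13) 'bca': from fail(12)=1 chase 'a': 1→0 ⇒ 6;  out=∅∪out(6)=∅
  fail(4) 'cdab': from fail(3)=6 chase 'b': 6→0 ⇒ 10;  out=∅∪out(10)=∅
  fail(9) 'adcd': from fail(8)=18 chase 'd': 18→1 ⇒ 2;  out={1}∪out(2)={1,3,6}
  fail(14) 'bcab': from fail(13)=6 chase 'b': 6→0 ⇒ 10;  out=∅∪out(10)=∅
  fail(5) 'cdabd': from fail(4)=10 chase 'd': 10→0 ⇒ 17;  out={0}∪out(17)={0,6}
  fail(15) 'bcabc': from fail(14)=10 chase 'c': 10 ⇒ 12;  out=∅∪out(12)=∅
  fail(16) 'bcabca': from fail(15)=12 chase 'a': 12 ⇒ 13;  out={4}∪out(13)={4}

Scan:
i=0 'a': node 0→6
i=1 'd': node 6→7  ** P6@[1:1]
i=2 'c': node 7→8  ** P5@[1:2]
i=3 'd': node 8→9  ** P1@[0:3],P3@[2:3],P6@[3:3]
i=4 'a': node 9→3 ·f
i=5 'd': node 3→7 ·f  ** P6@[5:5]
i=6 'b': node 7→10 ·f
i=7 'd': node 10→17 ·f  ** P6@[7:7]
i=8 'c': node 17→18  ** P5@[7:8]
i=9 'b': node 18→10 ·f
i=10 'd': node 10→17 ·f  ** P6@[10:10]
i=11 'd': node 17→17 ·f  ** P6@[11:11]
i=12 'c': node 17→18  ** P5@[11:12]
i=13 'a': node 18→6 ·f
i=14 'd': node 6→7  ** P6@[14:14]
i=15 'c': node 7→8  ** P5@[14:15]
i=16 'd': node 8→9  ** P1@[13:16],P3@[15:16],P6@[16:16]
i=17 'c': node 9→18 ·f  ** P5@[16:17]
i=18 'c': node 18→1 ·f
i=19 'd': node 1→2  ** P3@[18:19],P6@[19:19]
i=20 'c': node 2→18 ·f  ** P5@[19:20]
i=21 'b': node 18→10 ·f
i=22 'b': node 10→10 ·f
i=23 'c': node 10→12
i=24 'd': node 12→2 ·f  ** P3@[23:24],P6@[24:24]
i=25 'b': node 2→10 ·f
i=26 'a': node 10→11  ** P2@[25:26]
i=27 'd': node 11→7 ·f  ** P6@[27:27]
i=28 'c': node 7→8  ** P5@[27:28]
i=29 'a': node 8→6 ·f
i=30 'b': node 6→10 ·f
i=31 'a': node 10→11  ** P2@[30:31]
i=32 'c': node 11→1 ·f
i=33 'b': node 1→10 ·f
i=34 'a': node 10→11  ** P2@[33:34]
i=35 'a': node 11→6 ·f
i=36 'd': node 6→7  ** P6@[36:36]
i=37 'c': node 7→8  ** P5@[36:37]
i=38 'd': node 8→9  ** P1@[35:38],P3@[37:38],P6@[38:38]
i=39 'a': node 9→3 ·f
i=40 'd': node 3→7 ·f  ** P6@[40:40]
i=41 'b': node 7→10 ·f
i=42 'a': node 10→11  ** P2@[41:42]
i=43 'c': node 11→1 ·f
i=44 'c': node 1→1 ·f
i=45 'd': node 1→2  ** P3@[44:45],P6@[45:45]
i=46 'a': node 2→3
i=47 'd': node 3→7 ·f  ** P6@[47:47]
i=48 'c': node 7→8  ** P5@[47:48]
i=49 'c': node 8→1 ·f
i=50 'd': node 1→2  ** P3@[49:50],P6@[50:50]
i=51 'c': node 2→18 ·f  ** P5@[50:51]

Result: [[1,6],[2,5],[3,1],[3,3],[3,6],[5,6],[7,6],[8,5],[10,6],[11,6],[12,5],[14,6],[15,5],[16,1],[16,3],[16,6],[17,5],[19,3],[19,6],[20,5],[24,3],[24,6],[26,2],[27,6],[28,5],[31,2],[34,2],[36,6],[37,5],[38,1],[38,3],[38,6],[40,6],[42,2],[45,3],[45,6],[47,6],[48,5],[50,3],[50,6],[51,5]]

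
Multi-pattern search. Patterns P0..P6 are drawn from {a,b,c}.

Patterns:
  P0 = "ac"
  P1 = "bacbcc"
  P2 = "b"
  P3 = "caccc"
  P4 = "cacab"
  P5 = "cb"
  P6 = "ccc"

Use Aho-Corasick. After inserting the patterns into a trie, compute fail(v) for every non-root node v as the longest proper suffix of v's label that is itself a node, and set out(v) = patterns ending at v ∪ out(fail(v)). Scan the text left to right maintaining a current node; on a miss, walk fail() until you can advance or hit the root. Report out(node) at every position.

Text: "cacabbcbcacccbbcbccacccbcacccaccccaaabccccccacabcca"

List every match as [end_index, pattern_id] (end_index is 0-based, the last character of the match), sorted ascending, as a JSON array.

Construct AC machine:
Trie (insert patterns):
  0='ε' goto a→1 b→3 c→9
  1='a' goto c→2
  2='ac' goto ·  [P0 ends]
  3='b' goto a→4  [P2 ends]
  4='ba' goto c→5
  5='bac' goto b→6
  6='bacb' goto c→7
  7='bacbc' goto c→8
  8='bacbcc' goto ·  [P1 ends]
  9='c' goto a→10 b→16 c→17
  10='ca' goto c→11
  11='cac' goto a→14 c→12
  12='cacc' goto c→13
  13='caccc' goto ·  [P3 ends]
  14='caca' goto b→15
  15='cacab' goto ·  [P4 ends]
  16='cb' goto ·  [P5 ends]
  17='cc' goto c→18
  18='ccc' goto ·  [P6 ends]

BFS fail/out derivation:
  fail(1) 'a': from fail(0)=0 chase 'a': 0 ⇒ 0;  out=∅∪out(0)=∅
  fail(3) 'b': from fail(0)=0 chase 'b': 0 ⇒ 0;  out={2}∪out(0)={2}
  fail(9) 'c': from fail(0)=0 chase 'c': 0 ⇒ 0;  out=∅∪out(0)=∅
  fail(2) 'ac': from fail(1)=0 chase 'c': 0 ⇒ 9;  out={0}∪out(9)={0}
  fail(4) 'ba': from fail(3)=0 chase 'a': 0 ⇒ 1;  out=∅∪out(1)=∅
  fail(10) 'ca': from fail(9)=0 chase 'a': 0 ⇒ 1;  out=∅∪out(1)=∅
  fail(16) 'cb': from fail(9)=0 chase 'b': 0 ⇒ 3;  out={5}∪out(3)={2,5}
  fail(17) 'cc': from fail(9)=0 chase 'c': 0 ⇒ 9;  out=∅∪out(9)=∅
  fail(5) 'bac': from fail(4)=1 chase 'c': 1 ⇒ 2;  out=∅∪out(2)={0}
  fail(11) 'cac': from fail(10)=1 chase 'c': 1 ⇒ 2;  out=∅∪out(2)={0}
  fail(18) 'ccc': from fail(17)=9 chase 'c': 9 ⇒ 17;  out={6}∪out(17)={6}
  fail(6) 'bacb': from fail(5)=2 chase 'b': 2→9 ⇒ 16;  out=∅∪out(16)={2,5}
  fail(12) 'cacc': from fail(11)=2 chase 'c': 2→9 ⇒ 17;  out=∅∪out(17)=∅
  fail(14) 'caca': from fail(11)=2 chase 'a': 2→9 ⇒ 10;  out=∅∪out(10)=∅
  fail(7) 'bacbc': from fail(6)=16 chase 'c': 16→3→0 ⇒ 9;  out=∅∪out(9)=∅
  fail(13) 'caccc': from fail(12)=17 chase 'c': 17 ⇒ 18;  out={3}∪out(18)={3,6}
  fail(15) 'cacab': from fail(14)=10 chase 'b': 10→1→0 ⇒ 3;  out={4}∪out(3)={2,4}
  fail(8) 'bacbcc': from fail(7)=9 chase 'c': 9 ⇒ 17;  out={1}∪out(17)={1}

Scan:
[0] read 'c'  n0⇒n9
[1] read 'a'  n9⇒n10
[2] read 'c'  n10⇒n11  emit P0@[1:2]
[3] read 'a'  n11⇒n14
[4] read 'b'  n14⇒n15  emit P2@[4:4],P4@[0:4]
[5] read 'b'  n15⇒n3 (via fail)  emit P2@[5:5]
[6] read 'c'  n3⇒n9 (via fail)
[7] read 'b'  n9⇒n16  emit P2@[7:7],P5@[6:7]
[8] read 'c'  n16⇒n9 (via fail)
[9] read 'a'  n9⇒n10
[10] read 'c'  n10⇒n11  emit P0@[9:10]
[11] read 'c'  n11⇒n12
[12] read 'c'  n12⇒n13  emit P3@[8:12],P6@[10:12]
[13] read 'b'  n13⇒n16 (via fail)  emit P2@[13:13],P5@[12:13]
[14] read 'b'  n16⇒n3 (via fail)  emit P2@[14:14]
[15] read 'c'  n3⇒n9 (via fail)
[16] read 'b'  n9⇒n16  emit P2@[16:16],P5@[15:16]
[17] read 'c'  n16⇒n9 (via fail)
[18] read 'c'  n9⇒n17
[19] read 'a'  n17⇒n10 (via fail)
[20] read 'c'  n10⇒n11  emit P0@[19:20]
[21] read 'c'  n11⇒n12
[22] read 'c'  n12⇒n13  emit P3@[18:22],P6@[20:22]
[23] read 'b'  n13⇒n16 (via fail)  emit P2@[23:23],P5@[22:23]
[24] read 'c'  n16⇒n9 (via fail)
[25] read 'a'  n9⇒n10
[26] read 'c'  n10⇒n11  emit P0@[25:26]
[27] read 'c'  n11⇒n12
[28] read 'c'  n12⇒n13  emit P3@[24:28],P6@[26:28]
[29] read 'a'  n13⇒n10 (via fail)
[30] read 'c'  n10⇒n11  emit P0@[29:30]
[31] read 'c'  n11⇒n12
[32] read 'c'  n12⇒n13  emit P3@[28:32],P6@[30:32]
[33] read 'c'  n13⇒n18 (via fail)  emit P6@[31:33]
[34] read 'a'  n18⇒n10 (via fail)
[35] read 'a'  n10⇒n1 (via fail)
[36] read 'a'  n1⇒n1 (via fail)
[37] read 'b'  n1⇒n3 (via fail)  emit P2@[37:37]
[38] read 'c'  n3⇒n9 (via fail)
[39] read 'c'  n9⇒n17
[40] read 'c'  n17⇒n18  emit P6@[38:40]
[41] read 'c'  n18⇒n18 (via fail)  emit P6@[39:41]
[42] read 'c'  n18⇒n18 (via fail)  emit P6@[40:42]
[43] read 'c'  n18⇒n18 (via fail)  emit P6@[41:43]
[44] read 'a'  n18⇒n10 (via fail)
[45] read 'c'  n10⇒n11  emit P0@[44:45]
[46] read 'a'  n11⇒n14
[47] read 'b'  n14⇒n15  emit P2@[47:47],P4@[43:47]
[48] read 'c'  n15⇒n9 (via fail)
[49] read 'c'  n9⇒n17
[50] read 'a'  n17⇒n10 (via fail)

Matches: [[2,0],[4,2],[4,4],[5,2],[7,2],[7,5],[10,0],[12,3],[12,6],[13,2],[13,5],[14,2],[16,2],[16,5],[20,0],[22,3],[22,6],[23,2],[23,5],[26,0],[28,3],[28,6],[30,0],[32,3],[32,6],[33,6],[37,2],[40,6],[41,6],[42,6],[43,6],[45,0],[47,2],[47,4]]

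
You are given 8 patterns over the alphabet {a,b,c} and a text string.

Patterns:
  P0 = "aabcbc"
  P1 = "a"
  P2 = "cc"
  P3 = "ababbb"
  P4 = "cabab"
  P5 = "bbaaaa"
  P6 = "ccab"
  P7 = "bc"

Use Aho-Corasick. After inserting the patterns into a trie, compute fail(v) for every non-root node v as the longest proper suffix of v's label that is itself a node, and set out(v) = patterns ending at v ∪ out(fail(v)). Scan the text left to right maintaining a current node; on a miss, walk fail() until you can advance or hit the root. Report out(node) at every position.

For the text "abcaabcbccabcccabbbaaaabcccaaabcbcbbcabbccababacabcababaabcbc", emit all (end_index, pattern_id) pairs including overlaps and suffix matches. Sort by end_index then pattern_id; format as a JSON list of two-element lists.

Construct AC machine:
Trie (insert patterns):
  n0 'ε': a→1 b→18 c→7
  n1 'a': a→2 b→9  [P1 ends]
  n2 'aa': b→3
  n3 'aab': c→4
  n4 'aabc': b→5
  n5 'aabcb': c→6
  n6 'aabcbc': ·  [P0 ends]
  n7 'c': a→14 c→8
  n8 'cc': a→24  [P2 ends]
  n9 'ab': a→10
  n10 'aba': b→11
  n11 'abab': b→12
  n12 'ababb': b→13
  n13 'ababbb': ·  [P3 ends]
  n14 'ca': b→15
  n15 'cab': a→16
  n16 'caba': b→17
  n17 'cabab': ·  [P4 ends]
  n18 'b': b→19 c→26
  n19 'bb': a→20
  n20 'bba': a→21
  n21 'bbaa': a→22
  n22 'bbaaa': a→23
  n23 'bbaaaa': ·  [P5 ends]
  n24 'cca': b→25
  n25 'ccab': ·  [P6 ends]
  n26 'bc': ·  [P7 ends]

Failure links (BFS by depth):
  n1('a'): parent n0 fail=0; on 'a' 0 → fail=0;  out {1}∪∅={1}
  n7('c'): parent n0 fail=0; on 'c' 0 → fail=0;  out ∅∪∅=∅
  n18('b'): parent n0 fail=0; on 'b' 0 → fail=0;  out ∅∪∅=∅
  n2('aa'): parent n1 fail=0; on 'a' 0 → fail=1;  out ∅∪{1}={1}
  n8('cc'): parent n7 fail=0; on 'c' 0 → fail=7;  out {2}∪∅={2}
  n9('ab'): parent n1 fail=0; on 'b' 0 → fail=18;  out ∅∪∅=∅
  n14('ca'): parent n7 fail=0; on 'a' 0 → fail=1;  out ∅∪{1}={1}
  n19('bb'): parent n18 fail=0; on 'b' 0 → fail=18;  out ∅∪∅=∅
  n26('bc'): parent n18 fail=0; on 'c' 0 → fail=7;  out {7}∪∅={7}
  n3('aab'): parent n2 fail=1; on 'b' 1 → fail=9;  out ∅∪∅=∅
  n10('aba'): parent n9 fail=18; on 'a' 18→0 → fail=1;  out ∅∪{1}={1}
  n15('cab'): parent n14 fail=1; on 'b' 1 → fail=9;  out ∅∪∅=∅
  n20('bba'): parent n19 fail=18; on 'a' 18→0 → fail=1;  out ∅∪{1}={1}
  n24('cca'): parent n8 fail=7; on 'a' 7 → fail=14;  out ∅∪{1}={1}
  n4('aabc'): parent n3 fail=9; on 'c' 9→18 → fail=26;  out ∅∪{7}={7}
  n11('abab'): parent n10 fail=1; on 'b' 1 → fail=9;  out ∅∪∅=∅
  n16('caba'): parent n15 fail=9; on 'a' 9 → fail=10;  out ∅∪{1}={1}
  n21('bbaa'): parent n20 fail=1; on 'a' 1 → fail=2;  out ∅∪{1}={1}
  n25('ccab'): parent n24 fail=14; on 'b' 14 → fail=15;  out {6}∪∅={6}
  n5('aabcb'): parent n4 fail=26; on 'b' 26→7→0 → fail=18;  out ∅∪∅=∅
  n12('ababb'): parent n11 fail=9; on 'b' 9→18 → fail=19;  out ∅∪∅=∅
  n17('cabab'): parent n16 fail=10; on 'b' 10 → fail=11;  out {4}∪∅={4}
  n22('bbaaa'): parent n21 fail=2; on 'a' 2→1 → fail=2;  out ∅∪{1}={1}
  n6('aabcbc'): parent n5 fail=18; on 'c' 18 → fail=26;  out {0}∪{7}={0,7}
  n13('ababbb'): parent n12 fail=19; on 'b' 19→18 → fail=19;  out {3}∪∅={3}
  n23('bbaaaa'): parent n22 fail=2; on 'a' 2→1 → fail=2;  out {5}∪{1}={1,5}

Scan:
[0] read 'a'  n0⇒n1  → match P1@[0:0]
[1] read 'b'  n1⇒n9
[2] read 'c'  n9⇒n26 ·f  → match P7@[1:2]
[3] read 'a'  n26⇒n14 ·f  → match P1@[3:3]
[4] read 'a'  n14⇒n2 ·f  → match P1@[4:4]
[5] read 'b'  n2⇒n3
[6] read 'c'  n3⇒n4  → match P7@[5:6]
[7] read 'b'  n4⇒n5
[8] read 'c'  n5⇒n6  → match P0@[3:8],P7@[7:8]
[9] read 'c'  n6⇒n8 ·f  → match P2@[8:9]
[10] read 'a'  n8⇒n24  → match P1@[10:10]
[11] read 'b'  n24⇒n25  → match P6@[8:11]
[12] read 'c'  n25⇒n26 ·f  → match P7@[11:12]
[13] read 'c'  n26⇒n8 ·f  → match P2@[12:13]
[14] read 'c'  n8⇒n8 ·f  → match P2@[13:14]
[15] read 'a'  n8⇒n24  → match P1@[15:15]
[16] read 'b'  n24⇒n25  → match P6@[13:16]
[17] read 'b'  n25⇒n19 ·f
[18] read 'b'  n19⇒n19 ·f
[19] read 'a'  n19⇒n20  → match P1@[19:19]
[20] read 'a'  n20⇒n21  → match P1@[20:20]
[21] read 'a'  n21⇒n22  → match P1@[21:21]
[22] read 'a'  n22⇒n23  → match P1@[22:22],P5@[17:22]
[23] read 'b'  n23⇒n3 ·f
[24] read 'c'  n3⇒n4  → match P7@[23:24]
[25] read 'c'  n4⇒n8 ·f  → match P2@[24:25]
[26] read 'c'  n8⇒n8 ·f  → match P2@[25:26]
[27] read 'a'  n8⇒n24  → match P1@[27:27]
[28] read 'a'  n24⇒n2 ·f  → match P1@[28:28]
[29] read 'a'  n2⇒n2 ·f  → match P1@[29:29]
[30] read 'b'  n2⇒n3
[31] read 'c'  n3⇒n4  → match P7@[30:31]
[32] read 'b'  n4⇒n5
[33] read 'c'  n5⇒n6  → match P0@[28:33],P7@[32:33]
[34] read 'b'  n6⇒n18 ·f
[35] read 'b'  n18⇒n19
[36] read 'c'  n19⇒n26 ·f  → match P7@[35:36]
[37] read 'a'  n26⇒n14 ·f  → match P1@[37:37]
[38] read 'b'  n14⇒n15
[39] read 'b'  n15⇒n19 ·f
[40] read 'c'  n19⇒n26 ·f  → match P7@[39:40]
[41] read 'c'  n26⇒n8 ·f  → match P2@[40:41]
[42] read 'a'  n8⇒n24  → match P1@[42:42]
[43] read 'b'  n24⇒n25  → match P6@[40:43]
[44] read 'a'  n25⇒n16 ·f  → match P1@[44:44]
[45] read 'b'  n16⇒n17  → match P4@[41:45]
[46] read 'a'  n17⇒n10 ·f  → match P1@[46:46]
[47] read 'c'  n10⇒n7 ·f
[48] read 'a'  n7⇒n14  → match P1@[48:48]
[49] read 'b'  n14⇒n15
[50] read 'c'  n15⇒n26 ·f  → match P7@[49:50]
[51] read 'a'  n26⇒n14 ·f  → match P1@[51:51]
[52] read 'b'  n14⇒n15
[53] read 'a'  n15⇒n16  → match P1@[53:53]
[54] read 'b'  n16⇒n17  → match P4@[50:54]
[55] read 'a'  n17⇒n10 ·f  → match P1@[55:55]
[56] read 'a'  n10⇒n2 ·f  → match P1@[56:56]
[57] read 'b'  n2⇒n3
[58] read 'c'  n3⇒n4  → match P7@[57:58]
[59] read 'b'  n4⇒n5
[60] read 'c'  n5⇒n6  → match P0@[55:60],P7@[59:60]

Matches: [[0,1],[2,7],[3,1],[4,1],[6,7],[8,0],[8,7],[9,2],[10,1],[11,6],[12,7],[13,2],[14,2],[15,1],[16,6],[19,1],[20,1],[21,1],[22,1],[22,5],[24,7],[25,2],[26,2],[27,1],[28,1],[29,1],[31,7],[33,0],[33,7],[36,7],[37,1],[40,7],[41,2],[42,1],[43,6],[44,1],[45,4],[46,1],[48,1],[50,7],[51,1],[53,1],[54,4],[55,1],[56,1],[58,7],[60,0],[60,7]]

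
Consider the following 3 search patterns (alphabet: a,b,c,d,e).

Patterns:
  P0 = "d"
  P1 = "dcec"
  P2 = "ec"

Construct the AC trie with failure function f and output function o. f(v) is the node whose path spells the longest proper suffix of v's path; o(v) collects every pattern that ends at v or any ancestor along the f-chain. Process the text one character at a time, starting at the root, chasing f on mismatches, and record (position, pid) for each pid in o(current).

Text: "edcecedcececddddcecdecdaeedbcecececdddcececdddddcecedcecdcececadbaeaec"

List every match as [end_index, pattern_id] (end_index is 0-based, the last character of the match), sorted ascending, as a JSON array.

Construct AC machine:
Trie (insert patterns):
  0='ε' goto d→1 e→5
  1='d' goto c→2  [P0 ends]
  2='dc' goto e→3
  3='dce' goto c→4
  4='dcec' goto ·  [P1 ends]
  5='e' goto c→6
  6='ec' goto ·  [P2 ends]

Failure links (BFS by depth):
  n1('d'): parent n0 fail=0; on 'd' 0 → fail=0;  out {0}∪∅={0}
  n5('e'): parent n0 fail=0; on 'e' 0 → fail=0;  out ∅∪∅=∅
  n2('dc'): parent n1 fail=0; on 'c' 0 → fail=0;  out ∅∪∅=∅
  n6('ec'): parent n5 fail=0; on 'c' 0 → fail=0;  out {2}∪∅={2}
  n3('dce'): parent n2 fail=0; on 'e' 0 → fail=5;  out ∅∪∅=∅
  n4('dcec'): parent n3 fail=5; on 'c' 5 → fail=6;  out {1}∪{2}={1,2}

Text stream:
pos 0 'e': at 5
pos 1 'd': at 1 (fail-walked)  ** P0@[1:1]
pos 2 'c': at 2
pos 3 'e': at 3
pos 4 'c': at 4  ** P1@[1:4],P2@[3:4]
pos 5 'e': at 5 (fail-walked)
pos 6 'd': at 1 (fail-walked)  ** P0@[6:6]
pos 7 'c': at 2
pos 8 'e': at 3
pos 9 'c': at 4  ** P1@[6:9],P2@[8:9]
pos 10 'e': at 5 (fail-walked)
pos 11 'c': at 6  ** P2@[10:11]
pos 12 'd': at 1 (fail-walked)  ** P0@[12:12]
pos 13 'd': at 1 (fail-walked)  ** P0@[13:13]
pos 14 'd': at 1 (fail-walked)  ** P0@[14:14]
pos 15 'd': at 1 (fail-walked)  ** P0@[15:15]
pos 16 'c': at 2
pos 17 'e': at 3
pos 18 'c': at 4  ** P1@[15:18],P2@[17:18]
pos 19 'd': at 1 (fail-walked)  ** P0@[19:19]
pos 20 'e': at 5 (fail-walked)
pos 21 'c': at 6  ** P2@[20:21]
pos 22 'd': at 1 (fail-walked)  ** P0@[22:22]
pos 23 'a': at 0 (fail-walked)
pos 24 'e': at 5
pos 25 'e': at 5 (fail-walked)
pos 26 'd': at 1 (fail-walked)  ** P0@[26:26]
pos 27 'b': at 0 (fail-walked)
pos 28 'c': at 0
pos 29 'e': at 5
pos 30 'c': at 6  ** P2@[29:30]
pos 31 'e': at 5 (fail-walked)
pos 32 'c': at 6  ** P2@[31:32]
pos 33 'e': at 5 (fail-walked)
pos 34 'c': at 6  ** P2@[33:34]
pos 35 'd': at 1 (fail-walked)  ** P0@[35:35]
pos 36 'd': at 1 (fail-walked)  ** P0@[36:36]
pos 37 'd': at 1 (fail-walked)  ** P0@[37:37]
pos 38 'c': at 2
pos 39 'e': at 3
pos 40 'c': at 4  ** P1@[37:40],P2@[39:40]
pos 41 'e': at 5 (fail-walked)
pos 42 'c': at 6  ** P2@[41:42]
pos 43 'd': at 1 (fail-walked)  ** P0@[43:43]
pos 44 'd': at 1 (fail-walked)  ** P0@[44:44]
pos 45 'd': at 1 (fail-walked)  ** P0@[45:45]
pos 46 'd': at 1 (fail-walked)  ** P0@[46:46]
pos 47 'd': at 1 (fail-walked)  ** P0@[47:47]
pos 48 'c': at 2
pos 49 'e': at 3
pos 50 'c': at 4  ** P1@[47:50],P2@[49:50]
pos 51 'e': at 5 (fail-walked)
pos 52 'd': at 1 (fail-walked)  ** P0@[52:52]
pos 53 'c': at 2
pos 54 'e': at 3
pos 55 'c': at 4  ** P1@[52:55],P2@[54:55]
pos 56 'd': at 1 (fail-walked)  ** P0@[56:56]
pos 57 'c': at 2
pos 58 'e': at 3
pos 59 'c': at 4  ** P1@[56:59],P2@[58:59]
pos 60 'e': at 5 (fail-walked)
pos 61 'c': at 6  ** P2@[60:61]
pos 62 'a': at 0 (fail-walked)
pos 63 'd': at 1  ** P0@[63:63]
pos 64 'b': at 0 (fail-walked)
pos 65 'a': at 0
pos 66 'e': at 5
pos 67 'a': at 0 (fail-walked)
pos 68 'e': at 5
pos 69 'c': at 6  ** P2@[68:69]

All matches (sorted): [[1,0],[4,1],[4,2],[6,0],[9,1],[9,2],[11,2],[12,0],[13,0],[14,0],[15,0],[18,1],[18,2],[19,0],[21,2],[22,0],[26,0],[30,2],[32,2],[34,2],[35,0],[36,0],[37,0],[40,1],[40,2],[42,2],[43,0],[44,0],[45,0],[46,0],[47,0],[50,1],[50,2],[52,0],[55,1],[55,2],[56,0],[59,1],[59,2],[61,2],[63,0],[69,2]]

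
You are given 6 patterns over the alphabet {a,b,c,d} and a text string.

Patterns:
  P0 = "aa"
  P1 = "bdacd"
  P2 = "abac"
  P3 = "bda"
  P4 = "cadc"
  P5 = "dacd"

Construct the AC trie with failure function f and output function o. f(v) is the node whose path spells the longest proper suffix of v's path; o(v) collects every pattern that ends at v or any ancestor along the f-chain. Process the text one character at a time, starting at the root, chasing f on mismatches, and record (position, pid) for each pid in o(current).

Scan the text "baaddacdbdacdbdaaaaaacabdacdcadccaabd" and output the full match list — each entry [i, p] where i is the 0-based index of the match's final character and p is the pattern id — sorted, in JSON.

Construct AC machine:
Trie (insert patterns):
  0='ε' goto a→1 b→3 c→11 d→15
  1='a' goto a→2 b→8
  2='aa' goto ·  [P0 ends]
  3='b' goto d→4
  4='bd' goto a→5
  5='bda' goto c→6  [P3 ends]
  6='bdac' goto d→7
  7='bdacd' goto ·  [P1 ends]
  8='ab' goto a→9
  9='aba' goto c→10
  10='abac' goto ·  [P2 ends]
  11='c' goto a→12
  12='ca' goto d→13
  13='cad' goto c→14
  14='cadc' goto ·  [P4 ends]
  15='d' goto a→16
  16='da' goto c→17
  17='dac' goto d→18
  18='dacd' goto ·  [P5 ends]

BFS fail/out derivation:
  fail(1) 'a': from fail(0)=0 chase 'a': 0 ⇒ 0;  out=∅∪out(0)=∅
  fail(3) 'b': from fail(0)=0 chase 'b': 0 ⇒ 0;  out=∅∪out(0)=∅
  fail(11) 'c': from fail(0)=0 chase 'c': 0 ⇒ 0;  out=∅∪out(0)=∅
  fail(15) 'd': from fail(0)=0 chase 'd': 0 ⇒ 0;  out=∅∪out(0)=∅
  fail(2) 'aa': from fail(1)=0 chase 'a': 0 ⇒ 1;  out={0}∪out(1)={0}
  fail(4) 'bd': from fail(3)=0 chase 'd': 0 ⇒ 15;  out=∅∪out(15)=∅
  fail(8) 'ab': from fail(1)=0 chase 'b': 0 ⇒ 3;  out=∅∪out(3)=∅
  fail(12) 'ca': from fail(11)=0 chase 'a': 0 ⇒ 1;  out=∅∪out(1)=∅
  fail(16) 'da': from fail(15)=0 chase 'a': 0 ⇒ 1;  out=∅∪out(1)=∅
  fail(5) 'bda': from fail(4)=15 chase 'a': 15 ⇒ 16;  out={3}∪out(16)={3}
  fail(9) 'aba': from fail(8)=3 chase 'a': 3→0 ⇒ 1;  out=∅∪out(1)=∅
  fail(13) 'cad': from fail(12)=1 chase 'd': 1→0 ⇒ 15;  out=∅∪out(15)=∅
  fail(17) 'dac': from fail(16)=1 chase 'c': 1→0 ⇒ 11;  out=∅∪out(11)=∅
  fail(6) 'bdac': from fail(5)=16 chase 'c': 16 ⇒ 17;  out=∅∪out(17)=∅
  fail(10) 'abac': from fail(9)=1 chase 'c': 1→0 ⇒ 11;  out={2}∪out(11)={2}
  fail(14) 'cadc': from fail(13)=15 chase 'c': 15→0 ⇒ 11;  out={4}∪out(11)={4}
  fail(18) 'dacd': from fail(17)=11 chase 'd': 11→0 ⇒ 15;  out={5}∪out(15)={5}
  fail(7) 'bdacd': from fail(6)=17 chase 'd': 17 ⇒ 18;  out={1}∪out(18)={1,5}

Text stream:
i=0 'b': node 0→3
i=1 'a': node 3→1 (via fail)
i=2 'a': node 1→2  ** P0@[1:2]
i=3 'd': node 2→15 (via fail)
i=4 'd': node 15→15 (via fail)
i=5 'a': node 15→16
i=6 'c': node 16→17
i=7 'd': node 17→18  ** P5@[4:7]
i=8 'b': node 18→3 (via fail)
i=9 'd': node 3→4
i=10 'a': node 4→5  ** P3@[8:10]
i=11 'c': node 5→6
i=12 'd': node 6→7  ** P1@[8:12],P5@[9:12]
i=13 'b': node 7→3 (via fail)
i=14 'd': node 3→4
i=15 'a': node 4→5  ** P3@[13:15]
i=16 'a': node 5→2 (via fail)  ** P0@[15:16]
i=17 'a': node 2→2 (via fail)  ** P0@[16:17]
i=18 'a': node 2→2 (via fail)  ** P0@[17:18]
i=19 'a': node 2→2 (via fail)  ** P0@[18:19]
i=20 'a': node 2→2 (via fail)  ** P0@[19:20]
i=21 'c': node 2→11 (via fail)
i=22 'a': node 11→12
i=23 'b': node 12→8 (via fail)
i=24 'd': node 8→4 (via fail)
i=25 'a': node 4→5  ** P3@[23:25]
i=26 'c': node 5→6
i=27 'd': node 6→7  ** P1@[23:27],P5@[24:27]
i=28 'c': node 7→11 (via fail)
i=29 'a': node 11→12
i=30 'd': node 12→13
i=31 'c': node 13→14  ** P4@[28:31]
i=32 'c': node 14→11 (via fail)
i=33 'a': node 11→12
i=34 'a': node 12→2 (via fail)  ** P0@[33:34]
i=35 'b': node 2→8 (via fail)
i=36 'd': node 8→4 (via fail)

All matches (sorted): [[2,0],[7,5],[10,3],[12,1],[12,5],[15,3],[16,0],[17,0],[18,0],[19,0],[20,0],[25,3],[27,1],[27,5],[31,4],[34,0]]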